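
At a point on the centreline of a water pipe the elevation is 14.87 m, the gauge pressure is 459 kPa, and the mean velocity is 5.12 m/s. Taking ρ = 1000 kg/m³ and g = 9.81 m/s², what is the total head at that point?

Pressure head ψ = P/(ρg) = 459×1000 / (1000 × 9.81) = 46.79 m.
Velocity head = v²/(2g) = 5.12² / (2 × 9.81) = 1.336 m.
h = z + ψ + v²/(2g) = 14.87 + 46.79 + 1.336 = 63.00 m.

h ≈ 63.00 m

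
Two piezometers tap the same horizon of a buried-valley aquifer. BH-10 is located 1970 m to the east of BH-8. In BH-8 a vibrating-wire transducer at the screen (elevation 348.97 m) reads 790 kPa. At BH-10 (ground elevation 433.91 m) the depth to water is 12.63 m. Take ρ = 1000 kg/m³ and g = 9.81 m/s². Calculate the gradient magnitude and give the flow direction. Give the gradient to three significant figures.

i ≈ 0.00417; groundwater flows toward the east

Pressure head at BH-8: ψ = P/(ρg) = 790×1000 / (1000 × 9.81) = 80.53 m.
Total head at BH-8: h = z + ψ = 348.97 + 80.53 = 429.50 m.
Total head at BH-10: h = 433.91 − 12.63 = 421.28 m.
Head difference: h(BH-8) − h(BH-10) = 429.50 − 421.28 = 8.22 m.
Hydraulic gradient: i = |Δh| / L = 8.22 / 1970 = 0.00417.
Flow is from higher to lower head: from BH-8 toward BH-10, i.e. toward the east.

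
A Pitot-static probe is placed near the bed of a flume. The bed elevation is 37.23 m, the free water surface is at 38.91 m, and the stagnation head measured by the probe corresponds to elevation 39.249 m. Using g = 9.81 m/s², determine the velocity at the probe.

Near the bed, under hydrostatic conditions, the piezometric head (z + ψ) equals the free-surface elevation, 38.91 m.
Velocity head = total − piezometric = 39.249 − 38.91 = 0.339 m.
v = √(2g·h_v) = √(2 × 9.81 × 0.339) = 2.58 m/s.

v ≈ 2.58 m/s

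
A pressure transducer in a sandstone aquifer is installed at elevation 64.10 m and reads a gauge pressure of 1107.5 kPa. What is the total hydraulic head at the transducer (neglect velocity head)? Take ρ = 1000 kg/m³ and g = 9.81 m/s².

h ≈ 177.00 m

ψ = P/(ρg) = 1107.5×1000 / (1000 × 9.81) = 112.90 m.
h = z + ψ = 64.10 + 112.90 = 177.00 m.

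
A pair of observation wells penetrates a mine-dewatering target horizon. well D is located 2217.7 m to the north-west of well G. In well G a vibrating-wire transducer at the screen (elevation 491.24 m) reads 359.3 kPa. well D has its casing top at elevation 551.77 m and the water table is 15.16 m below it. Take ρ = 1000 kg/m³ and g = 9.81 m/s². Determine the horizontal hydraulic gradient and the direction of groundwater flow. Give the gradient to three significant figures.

i ≈ 0.00394; groundwater flows toward the south-east

Pressure head at well G: ψ = P/(ρg) = 359.3×1000 / (1000 × 9.81) = 36.63 m.
Total head at well G: h = z + ψ = 491.24 + 36.63 = 527.87 m.
Total head at well D: h = 551.77 − 15.16 = 536.61 m.
Head difference: h(well G) − h(well D) = 527.87 − 536.61 = -8.74 m.
Hydraulic gradient: i = |Δh| / L = 8.74 / 2217.7 = 0.00394.
Flow is from higher to lower head: from well D toward well G, i.e. toward the south-east.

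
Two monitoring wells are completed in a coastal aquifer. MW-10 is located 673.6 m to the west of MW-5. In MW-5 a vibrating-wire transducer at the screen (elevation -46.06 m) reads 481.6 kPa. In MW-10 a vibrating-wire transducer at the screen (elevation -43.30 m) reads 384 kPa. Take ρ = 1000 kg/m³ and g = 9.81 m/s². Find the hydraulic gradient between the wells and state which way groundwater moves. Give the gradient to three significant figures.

Pressure head at MW-5: ψ = P/(ρg) = 481.6×1000 / (1000 × 9.81) = 49.09 m.
Total head at MW-5: h = z + ψ = -46.06 + 49.09 = 3.03 m.
Pressure head at MW-10: ψ = P/(ρg) = 384×1000 / (1000 × 9.81) = 39.14 m.
Total head at MW-10: h = z + ψ = -43.30 + 39.14 = -4.16 m.
Head difference: h(MW-5) − h(MW-10) = 3.03 − (-4.16) = 7.19 m.
Hydraulic gradient: i = |Δh| / L = 7.19 / 673.6 = 0.0107.
Flow is from higher to lower head: from MW-5 toward MW-10, i.e. toward the west.

i ≈ 0.0107; groundwater flows toward the west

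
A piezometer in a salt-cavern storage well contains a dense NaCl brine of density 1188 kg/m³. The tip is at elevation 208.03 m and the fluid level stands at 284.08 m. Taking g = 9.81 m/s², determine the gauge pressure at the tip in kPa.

P ≈ 886 kPa

Pressure head ψ = h − z = 284.08 − 208.03 = 76.05 m.
P = ρgψ = 1188 × 9.81 × 76.05 = 886308 Pa ≈ 886 kPa.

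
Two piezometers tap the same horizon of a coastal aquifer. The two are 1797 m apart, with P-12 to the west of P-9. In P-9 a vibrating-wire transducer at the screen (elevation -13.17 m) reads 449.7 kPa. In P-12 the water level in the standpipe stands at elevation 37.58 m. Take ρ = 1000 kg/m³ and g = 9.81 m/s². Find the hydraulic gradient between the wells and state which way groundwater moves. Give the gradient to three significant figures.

Pressure head at P-9: ψ = P/(ρg) = 449.7×1000 / (1000 × 9.81) = 45.84 m.
Total head at P-9: h = z + ψ = -13.17 + 45.84 = 32.67 m.
Total head at P-12: h = 37.58 m (water level in the piezometer is the total head).
Head difference: h(P-9) − h(P-12) = 32.67 − 37.58 = -4.91 m.
Hydraulic gradient: i = |Δh| / L = 4.91 / 1797 = 0.00273.
Flow is from higher to lower head: from P-12 toward P-9, i.e. toward the east.

i ≈ 0.00273; groundwater flows toward the east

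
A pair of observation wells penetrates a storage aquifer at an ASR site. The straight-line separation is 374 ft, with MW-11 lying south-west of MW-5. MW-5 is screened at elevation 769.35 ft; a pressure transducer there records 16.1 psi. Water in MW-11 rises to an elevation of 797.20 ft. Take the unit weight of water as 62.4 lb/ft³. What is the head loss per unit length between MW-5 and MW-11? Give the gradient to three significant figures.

i ≈ 0.0249 ft/ft

Pressure head at MW-5: ψ = 144·P/γ = 144 × 16.1 / 62.4 = 37.15 ft.
Total head at MW-5: h = z + ψ = 769.35 + 37.15 = 806.50 ft.
Total head at MW-11: h = 797.20 ft (water level in the piezometer is the total head).
Head difference: h(MW-5) − h(MW-11) = 806.50 − 797.20 = 9.30 ft.
Hydraulic gradient: i = |Δh| / L = 9.30 / 374 = 0.0249.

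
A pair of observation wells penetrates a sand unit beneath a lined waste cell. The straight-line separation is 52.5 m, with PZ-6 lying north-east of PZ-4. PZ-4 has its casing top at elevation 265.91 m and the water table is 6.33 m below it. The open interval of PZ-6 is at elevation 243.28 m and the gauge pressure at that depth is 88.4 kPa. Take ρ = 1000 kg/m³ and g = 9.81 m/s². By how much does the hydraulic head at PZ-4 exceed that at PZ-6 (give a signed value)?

Total head at PZ-4: h = 265.91 − 6.33 = 259.58 m.
Pressure head at PZ-6: ψ = P/(ρg) = 88.4×1000 / (1000 × 9.81) = 9.01 m.
Total head at PZ-6: h = z + ψ = 243.28 + 9.01 = 252.29 m.
Head difference: h(PZ-4) − h(PZ-6) = 259.58 − 252.29 = 7.29 m.

Δh ≈ 7.29 m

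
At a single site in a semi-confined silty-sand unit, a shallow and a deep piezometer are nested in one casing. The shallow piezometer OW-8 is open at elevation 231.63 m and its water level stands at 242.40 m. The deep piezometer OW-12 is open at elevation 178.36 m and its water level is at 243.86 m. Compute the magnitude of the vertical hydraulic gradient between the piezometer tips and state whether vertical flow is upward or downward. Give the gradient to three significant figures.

Total head at OW-8: h = 242.40 m (water level in the standpipe).
Total head at OW-12: h = 243.86 m.
Δh = h(OW-8) − h(OW-12) = 242.40 − 243.86 = -1.46 m.
Vertical separation Δz = 231.63 − 178.36 = 53.27 m.
|i_v| = |Δh| / Δz = 1.46 / 53.27 = 0.0274.
Head is higher in the deep piezometer, so vertical flow is upward (discharge condition).

|i_v| ≈ 0.0274; vertical flow is upward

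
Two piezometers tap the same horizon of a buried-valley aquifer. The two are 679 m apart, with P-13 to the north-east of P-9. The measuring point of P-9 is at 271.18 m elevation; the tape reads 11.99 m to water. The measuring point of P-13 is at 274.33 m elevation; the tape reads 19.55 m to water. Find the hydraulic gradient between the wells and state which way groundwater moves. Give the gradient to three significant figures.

Total head at P-9: h = 271.18 − 11.99 = 259.19 m.
Total head at P-13: h = 274.33 − 19.55 = 254.78 m.
Head difference: h(P-9) − h(P-13) = 259.19 − 254.78 = 4.41 m.
Hydraulic gradient: i = |Δh| / L = 4.41 / 679 = 0.00649.
Flow is from higher to lower head: from P-9 toward P-13, i.e. toward the north-east.

i ≈ 0.00649; groundwater flows toward the north-east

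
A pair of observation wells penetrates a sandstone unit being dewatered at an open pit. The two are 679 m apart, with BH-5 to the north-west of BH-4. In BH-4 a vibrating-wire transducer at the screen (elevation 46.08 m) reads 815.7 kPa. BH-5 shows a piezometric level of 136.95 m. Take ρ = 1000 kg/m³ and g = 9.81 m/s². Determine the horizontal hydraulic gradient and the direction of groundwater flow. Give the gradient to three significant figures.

i ≈ 0.0114; groundwater flows toward the south-east

Pressure head at BH-4: ψ = P/(ρg) = 815.7×1000 / (1000 × 9.81) = 83.15 m.
Total head at BH-4: h = z + ψ = 46.08 + 83.15 = 129.23 m.
Total head at BH-5: h = 136.95 m (water level in the piezometer is the total head).
Head difference: h(BH-4) − h(BH-5) = 129.23 − 136.95 = -7.72 m.
Hydraulic gradient: i = |Δh| / L = 7.72 / 679 = 0.0114.
Flow is from higher to lower head: from BH-5 toward BH-4, i.e. toward the south-east.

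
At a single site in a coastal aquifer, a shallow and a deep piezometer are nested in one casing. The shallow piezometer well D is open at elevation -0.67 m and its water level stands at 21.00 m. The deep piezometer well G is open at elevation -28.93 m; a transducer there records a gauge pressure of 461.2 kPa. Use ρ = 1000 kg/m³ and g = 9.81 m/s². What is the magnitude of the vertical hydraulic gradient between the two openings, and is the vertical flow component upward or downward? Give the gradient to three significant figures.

|i_v| ≈ 0.103; vertical flow is downward

Total head at well D: h = 21.00 m (water level in the standpipe).
Pressure head at well G: ψ = P/(ρg) = 461.2×1000 / (1000 × 9.81) = 47.01 m.
Total head at well G: h = z + ψ = -28.93 + 47.01 = 18.08 m.
Δh = h(well D) − h(well G) = 21.00 − 18.08 = 2.92 m.
Vertical separation Δz = -0.67 − (-28.93) = 28.26 m.
|i_v| = |Δh| / Δz = 2.92 / 28.26 = 0.103.
Head is higher in the shallow piezometer, so vertical flow is downward (recharge condition).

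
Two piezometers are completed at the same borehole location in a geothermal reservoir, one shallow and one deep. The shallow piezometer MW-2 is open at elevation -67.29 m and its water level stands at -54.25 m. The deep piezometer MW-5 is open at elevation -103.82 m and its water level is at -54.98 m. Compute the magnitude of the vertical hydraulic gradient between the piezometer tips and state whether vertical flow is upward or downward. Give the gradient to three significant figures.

|i_v| ≈ 0.0200; vertical flow is downward

Total head at MW-2: h = -54.25 m (water level in the standpipe).
Total head at MW-5: h = -54.98 m.
Δh = h(MW-2) − h(MW-5) = -54.25 − (-54.98) = 0.73 m.
Vertical separation Δz = -67.29 − (-103.82) = 36.53 m.
|i_v| = |Δh| / Δz = 0.73 / 36.53 = 0.0200.
Head is higher in the shallow piezometer, so vertical flow is downward (recharge condition).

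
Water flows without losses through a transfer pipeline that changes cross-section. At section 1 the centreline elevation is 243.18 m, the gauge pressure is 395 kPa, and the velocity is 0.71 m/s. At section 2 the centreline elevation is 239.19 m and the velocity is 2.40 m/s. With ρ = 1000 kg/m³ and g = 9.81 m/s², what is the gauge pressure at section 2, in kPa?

P₂ ≈ 432 kPa

Pressure head at 1: ψ₁ = P₁/(ρg) = 395×1000 / (1000 × 9.81) = 40.27 m.
Velocity heads: v₁²/2g = 0.71²/19.62 = 0.026 m; v₂²/2g = 2.40²/19.62 = 0.294 m.
Total head H = z₁ + ψ₁ + v₁²/2g = 243.18 + 40.27 + 0.026 = 283.48 m.
ψ₂ = H − z₂ − v₂²/2g = 283.48 − 239.19 − 0.294 = 44.00 m.
P₂ = ρgψ₂ = 1000 × 9.81 × 44.00 ≈ 432 kPa.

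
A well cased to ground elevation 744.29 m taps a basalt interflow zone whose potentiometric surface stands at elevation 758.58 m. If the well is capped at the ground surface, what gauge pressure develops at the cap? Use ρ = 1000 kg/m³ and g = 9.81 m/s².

P ≈ 140 kPa

Head above the cap: Δh = 758.58 − 744.29 = 14.29 m.
P = ρgΔh = 1000 × 9.81 × 14.29 = 140185 Pa ≈ 140 kPa.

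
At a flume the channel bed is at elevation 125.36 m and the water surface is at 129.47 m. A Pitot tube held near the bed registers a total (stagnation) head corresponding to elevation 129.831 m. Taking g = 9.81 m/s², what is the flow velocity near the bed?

v ≈ 2.66 m/s

Near the bed, under hydrostatic conditions, the piezometric head (z + ψ) equals the free-surface elevation, 129.47 m.
Velocity head = total − piezometric = 129.831 − 129.47 = 0.361 m.
v = √(2g·h_v) = √(2 × 9.81 × 0.361) = 2.66 m/s.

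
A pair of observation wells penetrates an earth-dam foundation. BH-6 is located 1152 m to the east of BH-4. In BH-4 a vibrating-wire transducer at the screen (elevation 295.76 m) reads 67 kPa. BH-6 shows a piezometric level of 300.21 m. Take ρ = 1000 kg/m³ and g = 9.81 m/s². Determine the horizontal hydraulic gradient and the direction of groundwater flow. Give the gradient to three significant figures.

Pressure head at BH-4: ψ = P/(ρg) = 67×1000 / (1000 × 9.81) = 6.83 m.
Total head at BH-4: h = z + ψ = 295.76 + 6.83 = 302.59 m.
Total head at BH-6: h = 300.21 m (water level in the piezometer is the total head).
Head difference: h(BH-4) − h(BH-6) = 302.59 − 300.21 = 2.38 m.
Hydraulic gradient: i = |Δh| / L = 2.38 / 1152 = 0.00207.
Flow is from higher to lower head: from BH-4 toward BH-6, i.e. toward the east.

i ≈ 0.00207; groundwater flows toward the east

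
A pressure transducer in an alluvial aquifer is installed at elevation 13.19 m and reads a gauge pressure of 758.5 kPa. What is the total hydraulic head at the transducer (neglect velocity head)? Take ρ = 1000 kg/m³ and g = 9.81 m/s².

ψ = P/(ρg) = 758.5×1000 / (1000 × 9.81) = 77.32 m.
h = z + ψ = 13.19 + 77.32 = 90.51 m.

h ≈ 90.51 m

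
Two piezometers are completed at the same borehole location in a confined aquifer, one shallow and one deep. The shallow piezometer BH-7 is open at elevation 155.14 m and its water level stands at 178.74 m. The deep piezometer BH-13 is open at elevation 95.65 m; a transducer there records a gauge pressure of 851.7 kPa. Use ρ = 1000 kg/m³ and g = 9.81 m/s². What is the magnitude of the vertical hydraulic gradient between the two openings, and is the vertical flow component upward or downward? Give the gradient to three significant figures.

Total head at BH-7: h = 178.74 m (water level in the standpipe).
Pressure head at BH-13: ψ = P/(ρg) = 851.7×1000 / (1000 × 9.81) = 86.82 m.
Total head at BH-13: h = z + ψ = 95.65 + 86.82 = 182.47 m.
Δh = h(BH-7) − h(BH-13) = 178.74 − 182.47 = -3.73 m.
Vertical separation Δz = 155.14 − 95.65 = 59.49 m.
|i_v| = |Δh| / Δz = 3.73 / 59.49 = 0.0627.
Head is higher in the deep piezometer, so vertical flow is upward (discharge condition).

|i_v| ≈ 0.0627; vertical flow is upward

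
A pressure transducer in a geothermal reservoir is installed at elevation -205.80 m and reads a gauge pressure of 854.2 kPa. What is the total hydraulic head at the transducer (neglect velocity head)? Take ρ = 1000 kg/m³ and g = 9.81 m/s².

h ≈ -118.73 m

ψ = P/(ρg) = 854.2×1000 / (1000 × 9.81) = 87.07 m.
h = z + ψ = -205.80 + 87.07 = -118.73 m.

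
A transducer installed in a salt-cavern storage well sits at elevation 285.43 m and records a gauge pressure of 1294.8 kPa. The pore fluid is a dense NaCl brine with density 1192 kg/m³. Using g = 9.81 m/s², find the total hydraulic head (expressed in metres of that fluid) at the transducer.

ψ = P/(ρg) = 1294.8×1000 / (1192 × 9.81) = 110.73 m.
h = z + ψ = 285.43 + 110.73 = 396.16 m.

h ≈ 396.16 m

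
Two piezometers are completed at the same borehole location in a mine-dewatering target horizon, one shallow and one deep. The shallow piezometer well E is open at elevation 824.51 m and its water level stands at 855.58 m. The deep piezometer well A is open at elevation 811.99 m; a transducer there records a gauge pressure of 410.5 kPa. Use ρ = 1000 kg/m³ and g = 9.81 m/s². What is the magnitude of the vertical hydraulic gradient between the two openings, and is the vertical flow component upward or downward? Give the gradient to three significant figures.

|i_v| ≈ 0.139; vertical flow is downward

Total head at well E: h = 855.58 m (water level in the standpipe).
Pressure head at well A: ψ = P/(ρg) = 410.5×1000 / (1000 × 9.81) = 41.85 m.
Total head at well A: h = z + ψ = 811.99 + 41.85 = 853.84 m.
Δh = h(well E) − h(well A) = 855.58 − 853.84 = 1.74 m.
Vertical separation Δz = 824.51 − 811.99 = 12.52 m.
|i_v| = |Δh| / Δz = 1.74 / 12.52 = 0.139.
Head is higher in the shallow piezometer, so vertical flow is downward (recharge condition).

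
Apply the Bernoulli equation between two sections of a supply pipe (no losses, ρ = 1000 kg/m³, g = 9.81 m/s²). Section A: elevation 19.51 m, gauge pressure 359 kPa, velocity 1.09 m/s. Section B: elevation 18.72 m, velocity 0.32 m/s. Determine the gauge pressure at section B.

Pressure head at A: ψ₁ = P₁/(ρg) = 359×1000 / (1000 × 9.81) = 36.60 m.
Velocity heads: v₁²/2g = 1.09²/19.62 = 0.061 m; v₂²/2g = 0.32²/19.62 = 0.005 m.
Total head H = z₁ + ψ₁ + v₁²/2g = 19.51 + 36.60 + 0.061 = 56.17 m.
ψ₂ = H − z₂ − v₂²/2g = 56.17 − 18.72 − 0.005 = 37.45 m.
P₂ = ρgψ₂ = 1000 × 9.81 × 37.45 ≈ 367 kPa.

P₂ ≈ 367 kPa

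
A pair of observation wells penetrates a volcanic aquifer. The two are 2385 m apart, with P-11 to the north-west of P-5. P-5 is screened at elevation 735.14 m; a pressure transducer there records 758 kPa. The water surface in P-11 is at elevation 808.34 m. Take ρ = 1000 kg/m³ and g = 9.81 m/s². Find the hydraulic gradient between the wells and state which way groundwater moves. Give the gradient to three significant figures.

Pressure head at P-5: ψ = P/(ρg) = 758×1000 / (1000 × 9.81) = 77.27 m.
Total head at P-5: h = z + ψ = 735.14 + 77.27 = 812.41 m.
Total head at P-11: h = 808.34 m (water level in the piezometer is the total head).
Head difference: h(P-5) − h(P-11) = 812.41 − 808.34 = 4.07 m.
Hydraulic gradient: i = |Δh| / L = 4.07 / 2385 = 0.00171.
Flow is from higher to lower head: from P-5 toward P-11, i.e. toward the north-west.

i ≈ 0.00171; groundwater flows toward the north-west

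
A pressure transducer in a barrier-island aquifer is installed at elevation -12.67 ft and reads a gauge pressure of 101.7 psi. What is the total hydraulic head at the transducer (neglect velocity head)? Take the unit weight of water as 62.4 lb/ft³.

h ≈ 222.02 ft

ψ = 144·P/γ = 144 × 101.7 / 62.4 = 234.69 ft.
h = z + ψ = -12.67 + 234.69 = 222.02 ft.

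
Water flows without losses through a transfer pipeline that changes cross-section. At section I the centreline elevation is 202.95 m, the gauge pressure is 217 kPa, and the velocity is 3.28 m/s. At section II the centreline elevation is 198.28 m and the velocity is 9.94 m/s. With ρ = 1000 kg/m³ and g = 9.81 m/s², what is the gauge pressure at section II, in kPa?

Pressure head at I: ψ₁ = P₁/(ρg) = 217×1000 / (1000 × 9.81) = 22.12 m.
Velocity heads: v₁²/2g = 3.28²/19.62 = 0.548 m; v₂²/2g = 9.94²/19.62 = 5.036 m.
Total head H = z₁ + ψ₁ + v₁²/2g = 202.95 + 22.12 + 0.548 = 225.62 m.
ψ₂ = H − z₂ − v₂²/2g = 225.62 − 198.28 − 5.036 = 22.30 m.
P₂ = ρgψ₂ = 1000 × 9.81 × 22.30 ≈ 219 kPa.

P₂ ≈ 219 kPa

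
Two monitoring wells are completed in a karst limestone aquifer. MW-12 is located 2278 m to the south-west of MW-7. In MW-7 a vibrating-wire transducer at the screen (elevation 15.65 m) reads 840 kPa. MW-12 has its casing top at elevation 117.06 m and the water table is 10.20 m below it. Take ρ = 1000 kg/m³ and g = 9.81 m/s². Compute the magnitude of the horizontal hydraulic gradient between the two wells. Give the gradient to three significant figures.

Pressure head at MW-7: ψ = P/(ρg) = 840×1000 / (1000 × 9.81) = 85.63 m.
Total head at MW-7: h = z + ψ = 15.65 + 85.63 = 101.28 m.
Total head at MW-12: h = 117.06 − 10.20 = 106.86 m.
Head difference: h(MW-7) − h(MW-12) = 101.28 − 106.86 = -5.58 m.
Hydraulic gradient: i = |Δh| / L = 5.58 / 2278 = 0.00245.

i ≈ 0.00245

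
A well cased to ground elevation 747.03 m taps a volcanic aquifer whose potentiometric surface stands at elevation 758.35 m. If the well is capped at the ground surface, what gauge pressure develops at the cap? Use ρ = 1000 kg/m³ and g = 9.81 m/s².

P ≈ 111 kPa

Head above the cap: Δh = 758.35 − 747.03 = 11.32 m.
P = ρgΔh = 1000 × 9.81 × 11.32 = 111049 Pa ≈ 111 kPa.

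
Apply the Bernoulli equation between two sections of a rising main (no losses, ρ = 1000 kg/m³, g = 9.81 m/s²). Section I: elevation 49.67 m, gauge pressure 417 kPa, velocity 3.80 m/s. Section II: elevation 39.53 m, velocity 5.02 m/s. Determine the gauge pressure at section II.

P₂ ≈ 511 kPa

Pressure head at I: ψ₁ = P₁/(ρg) = 417×1000 / (1000 × 9.81) = 42.51 m.
Velocity heads: v₁²/2g = 3.80²/19.62 = 0.736 m; v₂²/2g = 5.02²/19.62 = 1.284 m.
Total head H = z₁ + ψ₁ + v₁²/2g = 49.67 + 42.51 + 0.736 = 92.92 m.
ψ₂ = H − z₂ − v₂²/2g = 92.92 − 39.53 − 1.284 = 52.11 m.
P₂ = ρgψ₂ = 1000 × 9.81 × 52.11 ≈ 511 kPa.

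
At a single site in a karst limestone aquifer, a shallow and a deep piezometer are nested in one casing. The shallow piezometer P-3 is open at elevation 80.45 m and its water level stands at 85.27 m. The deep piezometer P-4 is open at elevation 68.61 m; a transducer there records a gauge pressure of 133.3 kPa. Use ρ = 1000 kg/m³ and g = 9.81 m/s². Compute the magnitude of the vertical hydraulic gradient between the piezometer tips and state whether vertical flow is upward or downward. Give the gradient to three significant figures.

|i_v| ≈ 0.259; vertical flow is downward

Total head at P-3: h = 85.27 m (water level in the standpipe).
Pressure head at P-4: ψ = P/(ρg) = 133.3×1000 / (1000 × 9.81) = 13.59 m.
Total head at P-4: h = z + ψ = 68.61 + 13.59 = 82.20 m.
Δh = h(P-3) − h(P-4) = 85.27 − 82.20 = 3.07 m.
Vertical separation Δz = 80.45 − 68.61 = 11.84 m.
|i_v| = |Δh| / Δz = 3.07 / 11.84 = 0.259.
Head is higher in the shallow piezometer, so vertical flow is downward (recharge condition).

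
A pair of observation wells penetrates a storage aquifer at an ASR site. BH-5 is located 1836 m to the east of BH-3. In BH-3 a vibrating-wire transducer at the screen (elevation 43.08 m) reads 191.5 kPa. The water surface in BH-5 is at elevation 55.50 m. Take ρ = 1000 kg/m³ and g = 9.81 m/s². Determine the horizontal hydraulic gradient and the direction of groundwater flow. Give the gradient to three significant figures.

i ≈ 0.00387; groundwater flows toward the east

Pressure head at BH-3: ψ = P/(ρg) = 191.5×1000 / (1000 × 9.81) = 19.52 m.
Total head at BH-3: h = z + ψ = 43.08 + 19.52 = 62.60 m.
Total head at BH-5: h = 55.50 m (water level in the piezometer is the total head).
Head difference: h(BH-3) − h(BH-5) = 62.60 − 55.50 = 7.10 m.
Hydraulic gradient: i = |Δh| / L = 7.10 / 1836 = 0.00387.
Flow is from higher to lower head: from BH-3 toward BH-5, i.e. toward the east.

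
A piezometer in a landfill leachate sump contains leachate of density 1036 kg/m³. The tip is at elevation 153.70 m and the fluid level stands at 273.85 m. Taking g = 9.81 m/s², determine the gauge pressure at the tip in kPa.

P ≈ 1220 kPa

Pressure head ψ = h − z = 273.85 − 153.70 = 120.15 m.
P = ρgψ = 1036 × 9.81 × 120.15 = 1221104 Pa ≈ 1220 kPa.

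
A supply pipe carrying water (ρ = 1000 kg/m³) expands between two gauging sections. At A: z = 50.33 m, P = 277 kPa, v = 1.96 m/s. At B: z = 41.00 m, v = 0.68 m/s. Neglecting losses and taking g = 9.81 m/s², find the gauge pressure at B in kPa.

P₂ ≈ 370 kPa

Pressure head at A: ψ₁ = P₁/(ρg) = 277×1000 / (1000 × 9.81) = 28.24 m.
Velocity heads: v₁²/2g = 1.96²/19.62 = 0.196 m; v₂²/2g = 0.68²/19.62 = 0.024 m.
Total head H = z₁ + ψ₁ + v₁²/2g = 50.33 + 28.24 + 0.196 = 78.77 m.
ψ₂ = H − z₂ − v₂²/2g = 78.77 − 41.00 − 0.024 = 37.75 m.
P₂ = ρgψ₂ = 1000 × 9.81 × 37.75 ≈ 370 kPa.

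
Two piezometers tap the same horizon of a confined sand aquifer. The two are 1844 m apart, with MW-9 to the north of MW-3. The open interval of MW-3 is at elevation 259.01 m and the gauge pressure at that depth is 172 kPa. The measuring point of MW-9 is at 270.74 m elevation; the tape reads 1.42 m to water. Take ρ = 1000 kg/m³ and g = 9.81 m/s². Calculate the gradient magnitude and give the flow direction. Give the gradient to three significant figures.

i ≈ 0.00392; groundwater flows toward the north

Pressure head at MW-3: ψ = P/(ρg) = 172×1000 / (1000 × 9.81) = 17.53 m.
Total head at MW-3: h = z + ψ = 259.01 + 17.53 = 276.54 m.
Total head at MW-9: h = 270.74 − 1.42 = 269.32 m.
Head difference: h(MW-3) − h(MW-9) = 276.54 − 269.32 = 7.22 m.
Hydraulic gradient: i = |Δh| / L = 7.22 / 1844 = 0.00392.
Flow is from higher to lower head: from MW-3 toward MW-9, i.e. toward the north.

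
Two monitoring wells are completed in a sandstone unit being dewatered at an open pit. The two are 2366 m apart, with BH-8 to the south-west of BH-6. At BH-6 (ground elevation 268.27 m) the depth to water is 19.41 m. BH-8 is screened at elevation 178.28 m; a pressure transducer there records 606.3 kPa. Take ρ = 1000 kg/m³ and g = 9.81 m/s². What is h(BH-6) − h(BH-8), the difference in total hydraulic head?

Δh ≈ 8.78 m

Total head at BH-6: h = 268.27 − 19.41 = 248.86 m.
Pressure head at BH-8: ψ = P/(ρg) = 606.3×1000 / (1000 × 9.81) = 61.80 m.
Total head at BH-8: h = z + ψ = 178.28 + 61.80 = 240.08 m.
Head difference: h(BH-6) − h(BH-8) = 248.86 − 240.08 = 8.78 m.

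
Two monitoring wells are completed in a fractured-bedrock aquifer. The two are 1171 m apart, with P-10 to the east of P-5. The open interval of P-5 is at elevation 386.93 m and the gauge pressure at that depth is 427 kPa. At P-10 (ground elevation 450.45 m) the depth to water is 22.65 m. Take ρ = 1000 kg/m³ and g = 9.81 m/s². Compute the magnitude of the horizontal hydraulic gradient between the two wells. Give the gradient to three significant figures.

i ≈ 0.00227

Pressure head at P-5: ψ = P/(ρg) = 427×1000 / (1000 × 9.81) = 43.53 m.
Total head at P-5: h = z + ψ = 386.93 + 43.53 = 430.46 m.
Total head at P-10: h = 450.45 − 22.65 = 427.80 m.
Head difference: h(P-5) − h(P-10) = 430.46 − 427.80 = 2.66 m.
Hydraulic gradient: i = |Δh| / L = 2.66 / 1171 = 0.00227.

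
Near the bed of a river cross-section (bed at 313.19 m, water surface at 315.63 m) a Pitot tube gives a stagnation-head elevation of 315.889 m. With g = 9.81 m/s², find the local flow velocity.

Near the bed, under hydrostatic conditions, the piezometric head (z + ψ) equals the free-surface elevation, 315.63 m.
Velocity head = total − piezometric = 315.889 − 315.63 = 0.259 m.
v = √(2g·h_v) = √(2 × 9.81 × 0.259) = 2.25 m/s.

v ≈ 2.25 m/s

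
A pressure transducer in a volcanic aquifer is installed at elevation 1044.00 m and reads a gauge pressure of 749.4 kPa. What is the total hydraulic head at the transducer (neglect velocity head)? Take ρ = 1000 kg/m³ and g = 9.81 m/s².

ψ = P/(ρg) = 749.4×1000 / (1000 × 9.81) = 76.39 m.
h = z + ψ = 1044.00 + 76.39 = 1120.39 m.

h ≈ 1120.39 m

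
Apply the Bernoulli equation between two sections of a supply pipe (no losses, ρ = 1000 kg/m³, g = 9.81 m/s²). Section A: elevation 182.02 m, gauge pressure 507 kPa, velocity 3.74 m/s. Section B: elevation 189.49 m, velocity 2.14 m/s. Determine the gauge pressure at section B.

P₂ ≈ 438 kPa

Pressure head at A: ψ₁ = P₁/(ρg) = 507×1000 / (1000 × 9.81) = 51.68 m.
Velocity heads: v₁²/2g = 3.74²/19.62 = 0.713 m; v₂²/2g = 2.14²/19.62 = 0.233 m.
Total head H = z₁ + ψ₁ + v₁²/2g = 182.02 + 51.68 + 0.713 = 234.41 m.
ψ₂ = H − z₂ − v₂²/2g = 234.41 − 189.49 − 0.233 = 44.69 m.
P₂ = ρgψ₂ = 1000 × 9.81 × 44.69 ≈ 438 kPa.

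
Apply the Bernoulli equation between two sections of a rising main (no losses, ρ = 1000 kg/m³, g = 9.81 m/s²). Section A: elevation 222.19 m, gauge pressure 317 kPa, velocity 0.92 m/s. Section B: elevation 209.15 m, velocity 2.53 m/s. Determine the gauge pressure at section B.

P₂ ≈ 442 kPa

Pressure head at A: ψ₁ = P₁/(ρg) = 317×1000 / (1000 × 9.81) = 32.31 m.
Velocity heads: v₁²/2g = 0.92²/19.62 = 0.043 m; v₂²/2g = 2.53²/19.62 = 0.326 m.
Total head H = z₁ + ψ₁ + v₁²/2g = 222.19 + 32.31 + 0.043 = 254.54 m.
ψ₂ = H − z₂ − v₂²/2g = 254.54 − 209.15 − 0.326 = 45.06 m.
P₂ = ρgψ₂ = 1000 × 9.81 × 45.06 ≈ 442 kPa.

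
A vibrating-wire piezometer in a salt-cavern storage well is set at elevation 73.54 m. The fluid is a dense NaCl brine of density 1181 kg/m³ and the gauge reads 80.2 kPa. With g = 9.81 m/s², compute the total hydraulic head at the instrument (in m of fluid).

ψ = P/(ρg) = 80.2×1000 / (1181 × 9.81) = 6.92 m.
h = z + ψ = 73.54 + 6.92 = 80.46 m.

h ≈ 80.46 m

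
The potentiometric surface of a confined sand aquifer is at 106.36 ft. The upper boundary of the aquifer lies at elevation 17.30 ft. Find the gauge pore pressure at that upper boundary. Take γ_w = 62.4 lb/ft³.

P ≈ 38.6 psi

Pressure head at the aquifer top: ψ = h − z = 106.36 − 17.30 = 89.06 ft.
P = γψ/144 = 62.4 × 89.06 / 144 = 38.6 psi.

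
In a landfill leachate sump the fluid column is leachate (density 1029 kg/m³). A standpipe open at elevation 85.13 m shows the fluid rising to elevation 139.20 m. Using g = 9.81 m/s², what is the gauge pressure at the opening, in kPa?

P ≈ 546 kPa

Pressure head ψ = h − z = 139.20 − 85.13 = 54.07 m.
P = ρgψ = 1029 × 9.81 × 54.07 = 545809 Pa ≈ 546 kPa.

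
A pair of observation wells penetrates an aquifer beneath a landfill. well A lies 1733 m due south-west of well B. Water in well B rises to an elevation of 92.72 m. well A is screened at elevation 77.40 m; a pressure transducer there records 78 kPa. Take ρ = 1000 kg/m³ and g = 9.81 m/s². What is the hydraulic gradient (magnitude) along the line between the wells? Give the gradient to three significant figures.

Total head at well B: h = 92.72 m (water level in the piezometer is the total head).
Pressure head at well A: ψ = P/(ρg) = 78×1000 / (1000 × 9.81) = 7.95 m.
Total head at well A: h = z + ψ = 77.40 + 7.95 = 85.35 m.
Head difference: h(well B) − h(well A) = 92.72 − 85.35 = 7.37 m.
Hydraulic gradient: i = |Δh| / L = 7.37 / 1733 = 0.00425.

i ≈ 0.00425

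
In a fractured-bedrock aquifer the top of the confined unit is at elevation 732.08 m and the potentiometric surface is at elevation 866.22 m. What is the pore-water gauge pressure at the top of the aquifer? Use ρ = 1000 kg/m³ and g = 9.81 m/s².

P ≈ 1320 kPa

Pressure head at the aquifer top: ψ = h − z = 866.22 − 732.08 = 134.14 m.
P = ρgψ = 1000 × 9.81 × 134.14 = 1315913 Pa ≈ 1320 kPa.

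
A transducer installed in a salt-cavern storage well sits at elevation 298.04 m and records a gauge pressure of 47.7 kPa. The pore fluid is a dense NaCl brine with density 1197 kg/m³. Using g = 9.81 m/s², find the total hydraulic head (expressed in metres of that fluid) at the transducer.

ψ = P/(ρg) = 47.7×1000 / (1197 × 9.81) = 4.06 m.
h = z + ψ = 298.04 + 4.06 = 302.10 m.

h ≈ 302.10 m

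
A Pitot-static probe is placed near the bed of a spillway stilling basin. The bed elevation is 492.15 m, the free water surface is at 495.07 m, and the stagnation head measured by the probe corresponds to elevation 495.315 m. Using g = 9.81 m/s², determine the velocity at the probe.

v ≈ 2.19 m/s

Near the bed, under hydrostatic conditions, the piezometric head (z + ψ) equals the free-surface elevation, 495.07 m.
Velocity head = total − piezometric = 495.315 − 495.07 = 0.245 m.
v = √(2g·h_v) = √(2 × 9.81 × 0.245) = 2.19 m/s.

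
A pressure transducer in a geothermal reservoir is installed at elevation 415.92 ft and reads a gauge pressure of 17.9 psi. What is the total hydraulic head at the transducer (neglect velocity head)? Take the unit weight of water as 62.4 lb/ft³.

ψ = 144·P/γ = 144 × 17.9 / 62.4 = 41.31 ft.
h = z + ψ = 415.92 + 41.31 = 457.23 ft.

h ≈ 457.23 ft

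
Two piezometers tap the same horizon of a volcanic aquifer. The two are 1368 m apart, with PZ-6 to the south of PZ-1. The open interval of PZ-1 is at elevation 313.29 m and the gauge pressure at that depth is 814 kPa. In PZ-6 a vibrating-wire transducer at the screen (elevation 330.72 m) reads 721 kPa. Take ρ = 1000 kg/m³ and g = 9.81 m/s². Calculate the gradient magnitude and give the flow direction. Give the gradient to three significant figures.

Pressure head at PZ-1: ψ = P/(ρg) = 814×1000 / (1000 × 9.81) = 82.98 m.
Total head at PZ-1: h = z + ψ = 313.29 + 82.98 = 396.27 m.
Pressure head at PZ-6: ψ = P/(ρg) = 721×1000 / (1000 × 9.81) = 73.50 m.
Total head at PZ-6: h = z + ψ = 330.72 + 73.50 = 404.22 m.
Head difference: h(PZ-1) − h(PZ-6) = 396.27 − 404.22 = -7.95 m.
Hydraulic gradient: i = |Δh| / L = 7.95 / 1368 = 0.00581.
Flow is from higher to lower head: from PZ-6 toward PZ-1, i.e. toward the north.

i ≈ 0.00581; groundwater flows toward the north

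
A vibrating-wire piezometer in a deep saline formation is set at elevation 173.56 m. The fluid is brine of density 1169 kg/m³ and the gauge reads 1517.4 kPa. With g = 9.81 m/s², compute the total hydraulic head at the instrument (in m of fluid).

h ≈ 305.88 m

ψ = P/(ρg) = 1517.4×1000 / (1169 × 9.81) = 132.32 m.
h = z + ψ = 173.56 + 132.32 = 305.88 m.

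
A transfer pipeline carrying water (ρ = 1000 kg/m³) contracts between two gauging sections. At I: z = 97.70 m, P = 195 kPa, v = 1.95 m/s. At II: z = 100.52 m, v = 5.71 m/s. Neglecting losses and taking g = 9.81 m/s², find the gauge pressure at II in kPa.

P₂ ≈ 153 kPa

Pressure head at I: ψ₁ = P₁/(ρg) = 195×1000 / (1000 × 9.81) = 19.88 m.
Velocity heads: v₁²/2g = 1.95²/19.62 = 0.194 m; v₂²/2g = 5.71²/19.62 = 1.662 m.
Total head H = z₁ + ψ₁ + v₁²/2g = 97.70 + 19.88 + 0.194 = 117.77 m.
ψ₂ = H − z₂ − v₂²/2g = 117.77 − 100.52 − 1.662 = 15.59 m.
P₂ = ρgψ₂ = 1000 × 9.81 × 15.59 ≈ 153 kPa.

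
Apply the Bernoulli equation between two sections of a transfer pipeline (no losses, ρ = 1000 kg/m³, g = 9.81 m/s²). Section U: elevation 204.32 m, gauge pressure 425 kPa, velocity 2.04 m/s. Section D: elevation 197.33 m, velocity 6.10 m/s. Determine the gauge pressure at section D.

Pressure head at U: ψ₁ = P₁/(ρg) = 425×1000 / (1000 × 9.81) = 43.32 m.
Velocity heads: v₁²/2g = 2.04²/19.62 = 0.212 m; v₂²/2g = 6.10²/19.62 = 1.897 m.
Total head H = z₁ + ψ₁ + v₁²/2g = 204.32 + 43.32 + 0.212 = 247.85 m.
ψ₂ = H − z₂ − v₂²/2g = 247.85 − 197.33 − 1.897 = 48.62 m.
P₂ = ρgψ₂ = 1000 × 9.81 × 48.62 ≈ 477 kPa.

P₂ ≈ 477 kPa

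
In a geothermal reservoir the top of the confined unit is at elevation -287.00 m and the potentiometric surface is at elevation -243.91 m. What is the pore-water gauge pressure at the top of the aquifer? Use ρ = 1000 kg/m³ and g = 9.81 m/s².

Pressure head at the aquifer top: ψ = h − z = -243.91 − (-287.00) = 43.09 m.
P = ρgψ = 1000 × 9.81 × 43.09 = 422713 Pa ≈ 423 kPa.

P ≈ 423 kPa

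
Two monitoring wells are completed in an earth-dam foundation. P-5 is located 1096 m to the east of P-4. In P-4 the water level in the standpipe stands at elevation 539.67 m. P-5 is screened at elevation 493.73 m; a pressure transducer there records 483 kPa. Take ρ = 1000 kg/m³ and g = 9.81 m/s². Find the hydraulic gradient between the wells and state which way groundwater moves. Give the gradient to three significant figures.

i ≈ 0.00301; groundwater flows toward the west

Total head at P-4: h = 539.67 m (water level in the piezometer is the total head).
Pressure head at P-5: ψ = P/(ρg) = 483×1000 / (1000 × 9.81) = 49.24 m.
Total head at P-5: h = z + ψ = 493.73 + 49.24 = 542.97 m.
Head difference: h(P-4) − h(P-5) = 539.67 − 542.97 = -3.30 m.
Hydraulic gradient: i = |Δh| / L = 3.30 / 1096 = 0.00301.
Flow is from higher to lower head: from P-5 toward P-4, i.e. toward the west.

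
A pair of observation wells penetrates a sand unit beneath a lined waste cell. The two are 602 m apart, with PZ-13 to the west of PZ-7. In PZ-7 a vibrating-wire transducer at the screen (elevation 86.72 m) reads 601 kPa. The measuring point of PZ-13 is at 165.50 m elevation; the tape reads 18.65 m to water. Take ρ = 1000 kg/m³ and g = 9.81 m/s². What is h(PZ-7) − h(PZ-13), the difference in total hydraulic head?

Δh ≈ 1.13 m

Pressure head at PZ-7: ψ = P/(ρg) = 601×1000 / (1000 × 9.81) = 61.26 m.
Total head at PZ-7: h = z + ψ = 86.72 + 61.26 = 147.98 m.
Total head at PZ-13: h = 165.50 − 18.65 = 146.85 m.
Head difference: h(PZ-7) − h(PZ-13) = 147.98 − 146.85 = 1.13 m.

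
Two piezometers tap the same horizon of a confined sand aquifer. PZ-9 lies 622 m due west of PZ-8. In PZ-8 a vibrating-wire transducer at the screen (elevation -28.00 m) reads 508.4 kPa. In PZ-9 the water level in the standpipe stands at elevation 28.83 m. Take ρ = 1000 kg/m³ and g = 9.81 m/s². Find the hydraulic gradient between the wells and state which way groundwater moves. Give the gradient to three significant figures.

Pressure head at PZ-8: ψ = P/(ρg) = 508.4×1000 / (1000 × 9.81) = 51.82 m.
Total head at PZ-8: h = z + ψ = -28.00 + 51.82 = 23.82 m.
Total head at PZ-9: h = 28.83 m (water level in the piezometer is the total head).
Head difference: h(PZ-8) − h(PZ-9) = 23.82 − 28.83 = -5.01 m.
Hydraulic gradient: i = |Δh| / L = 5.01 / 622 = 0.00805.
Flow is from higher to lower head: from PZ-9 toward PZ-8, i.e. toward the east.

i ≈ 0.00805; groundwater flows toward the east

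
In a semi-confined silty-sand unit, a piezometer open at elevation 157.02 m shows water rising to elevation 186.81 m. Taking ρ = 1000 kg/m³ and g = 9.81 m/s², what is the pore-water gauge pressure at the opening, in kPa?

Pressure head ψ = h − z = 186.81 − 157.02 = 29.79 m.
P = ρgψ = 1000 × 9.81 × 29.79 = 292240 Pa ≈ 292 kPa.

P ≈ 292 kPa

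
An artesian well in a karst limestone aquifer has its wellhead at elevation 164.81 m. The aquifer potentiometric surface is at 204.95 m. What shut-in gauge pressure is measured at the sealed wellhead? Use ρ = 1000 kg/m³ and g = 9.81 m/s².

P ≈ 394 kPa

Head above the cap: Δh = 204.95 − 164.81 = 40.14 m.
P = ρgΔh = 1000 × 9.81 × 40.14 = 393773 Pa ≈ 394 kPa.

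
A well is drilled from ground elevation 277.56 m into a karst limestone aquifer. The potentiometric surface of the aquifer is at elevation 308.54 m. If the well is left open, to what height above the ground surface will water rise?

≈ 30.98 m above ground

Water rises to the potentiometric surface, so the rise above ground = 308.54 − 277.56 = 30.98 m.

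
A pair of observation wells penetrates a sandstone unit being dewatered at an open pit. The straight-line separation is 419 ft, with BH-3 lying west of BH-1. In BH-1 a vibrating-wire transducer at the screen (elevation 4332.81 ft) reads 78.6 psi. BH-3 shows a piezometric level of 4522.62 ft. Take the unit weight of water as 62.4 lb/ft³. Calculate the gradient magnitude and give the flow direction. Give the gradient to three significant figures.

i ≈ 0.0201; groundwater flows toward the east

Pressure head at BH-1: ψ = 144·P/γ = 144 × 78.6 / 62.4 = 181.38 ft.
Total head at BH-1: h = z + ψ = 4332.81 + 181.38 = 4514.19 ft.
Total head at BH-3: h = 4522.62 ft (water level in the piezometer is the total head).
Head difference: h(BH-1) − h(BH-3) = 4514.19 − 4522.62 = -8.43 ft.
Hydraulic gradient: i = |Δh| / L = 8.43 / 419 = 0.0201.
Flow is from higher to lower head: from BH-3 toward BH-1, i.e. toward the east.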